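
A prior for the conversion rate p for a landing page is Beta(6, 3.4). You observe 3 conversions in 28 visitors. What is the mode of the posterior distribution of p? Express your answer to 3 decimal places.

Prior: Beta(6, 3.4).
Data: 3 successes in 28 trials. The binomial likelihood contributes p^3(1−p)^25, so the posterior is Beta(6+3, 3.4+25) = Beta(9, 28.4).
For Beta(a, b) with a, b > 1 the mode is (a−1)/(a+b−2) = 8/35.4 ≈ 0.226.

p̂_MAP = 0.226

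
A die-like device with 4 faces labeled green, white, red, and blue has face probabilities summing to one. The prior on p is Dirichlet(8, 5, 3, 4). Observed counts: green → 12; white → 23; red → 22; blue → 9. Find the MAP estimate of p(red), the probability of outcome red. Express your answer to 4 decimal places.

MAP estimate of p(red) = 0.2927

The posterior is Dirichlet(αᵢ + nᵢ) = Dirichlet(20, 28, 25, 13).
For a Dirichlet(a₁,…,a_K) with all aᵢ > 1, the mode has j-th component (aⱼ − 1)/(Σaᵢ − K).
Here Σaᵢ = 86 and K = 4, so p(red) = (25 − 1)/(86 − 4) = 24/82 ≈ 0.2927.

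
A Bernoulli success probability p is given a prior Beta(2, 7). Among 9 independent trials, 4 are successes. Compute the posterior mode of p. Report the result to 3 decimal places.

p̂_MAP = 0.313

Prior: Beta(2, 7).
Data: 4 successes in 9 trials. The binomial likelihood contributes p^4(1−p)^5, so the posterior is Beta(2+4, 7+5) = Beta(6, 12).
For Beta(a, b) with a, b > 1 the mode is (a−1)/(a+b−2) = 5/16 ≈ 0.313.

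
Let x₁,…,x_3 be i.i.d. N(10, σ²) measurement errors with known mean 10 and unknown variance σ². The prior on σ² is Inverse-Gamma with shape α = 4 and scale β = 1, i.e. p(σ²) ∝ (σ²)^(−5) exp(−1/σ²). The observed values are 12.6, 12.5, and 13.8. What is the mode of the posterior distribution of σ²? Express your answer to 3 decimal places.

Sum of squared deviations about the known mean: SS = (12.6−10)² + (12.5−10)² + (13.8−10)² = 27.45.
The Normal likelihood contributes (σ²)^(−n/2) exp(−SS/(2σ²)), so the posterior is Inverse-Gamma(α + n/2, β + SS/2) = Inverse-Gamma(5.5, 14.725).
The mode of Inverse-Gamma(a, b) is b/(a+1) = 14.725/6.5 ≈ 2.265.

σ̂²_MAP = 2.265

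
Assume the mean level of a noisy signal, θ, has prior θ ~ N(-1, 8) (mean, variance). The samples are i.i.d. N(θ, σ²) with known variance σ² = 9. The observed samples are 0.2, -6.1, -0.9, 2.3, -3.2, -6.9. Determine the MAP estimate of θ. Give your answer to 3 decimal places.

n = 6; x̄ = (0.2 + (-6.1) + (-0.9) + 2.3 + (-3.2) + (-6.9))/6 = -14.6/6 = -73/30 ≈ -2.4333.
For a Normal prior and Normal likelihood with known variance, the posterior is Normal; its mode equals its mean, the precision-weighted average.
Prior precision 1/σ₀² = 1/8 = 0.125; data precision n/σ² = 6/9 = 2/3.
θ̂ = (0.125·(-1) + (2/3)·(-73/30)) / (0.125 + 2/3) = (-629/360)/(19/24) = -629/285 ≈ -2.207.

θ̂_MAP = -2.207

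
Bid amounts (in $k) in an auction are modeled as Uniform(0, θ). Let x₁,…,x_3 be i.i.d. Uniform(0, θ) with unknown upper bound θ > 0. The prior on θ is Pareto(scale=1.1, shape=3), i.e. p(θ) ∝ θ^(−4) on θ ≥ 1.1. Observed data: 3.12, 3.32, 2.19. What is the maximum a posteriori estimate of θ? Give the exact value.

θ̂_MAP = 3.32

The Uniform(0, θ) likelihood is θ^(−n) for θ ≥ max(xᵢ), zero otherwise. Here max(xᵢ) = 3.32.
Posterior ∝ θ^(−4) · θ^(−3) = θ^(−7) on θ ≥ max(1.1, 3.32) = 3.32.
This density is strictly decreasing in θ, so the posterior mode lies at the lower boundary of the support.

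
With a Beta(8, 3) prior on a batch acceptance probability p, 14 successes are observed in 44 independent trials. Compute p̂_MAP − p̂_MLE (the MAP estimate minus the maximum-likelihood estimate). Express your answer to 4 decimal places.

Posterior is Beta(22, 33); MAP = (22−1)/(55−2) = 21/53 ≈ 0.39623.
MLE ignores the prior: p̂_MLE = k/n = 14/44 ≈ 0.31818.
Difference = 21/53 − 14/44 = 91/1166 ≈ 0.0780.

MAP − MLE = 0.0780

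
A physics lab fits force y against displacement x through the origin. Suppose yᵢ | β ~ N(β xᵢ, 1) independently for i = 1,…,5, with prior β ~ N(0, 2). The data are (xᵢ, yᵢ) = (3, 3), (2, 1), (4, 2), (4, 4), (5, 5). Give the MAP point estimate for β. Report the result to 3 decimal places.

log p(β | y) = −Σ(yᵢ − βxᵢ)²/(2·1) − β²/(2·2) + const.
Setting the derivative to zero: Σxᵢ(yᵢ − βxᵢ)/1 − β/2 = 0, so β = Σxᵢyᵢ / (Σxᵢ² + σ²/τ²).
Σxᵢyᵢ = 3·3 + 2·1 + 4·2 + 4·4 + 5·5 = 60; Σxᵢ² = 70; σ²/τ² = 0.5.
β̂_MAP = 60 / (70 + 0.5) = 60/70.5 ≈ 0.851.

β̂_MAP = 0.851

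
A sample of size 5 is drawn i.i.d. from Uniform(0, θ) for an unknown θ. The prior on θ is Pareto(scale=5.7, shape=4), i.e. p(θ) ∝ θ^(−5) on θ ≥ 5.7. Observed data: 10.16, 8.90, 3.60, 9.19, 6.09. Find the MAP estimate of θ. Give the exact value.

The Uniform(0, θ) likelihood is θ^(−n) for θ ≥ max(xᵢ), zero otherwise. Here max(xᵢ) = 10.16.
Posterior ∝ θ^(−5) · θ^(−5) = θ^(−10) on θ ≥ max(5.7, 10.16) = 10.16.
This density is strictly decreasing in θ, so the posterior mode lies at the lower boundary of the support.

θ̂_MAP = 10.16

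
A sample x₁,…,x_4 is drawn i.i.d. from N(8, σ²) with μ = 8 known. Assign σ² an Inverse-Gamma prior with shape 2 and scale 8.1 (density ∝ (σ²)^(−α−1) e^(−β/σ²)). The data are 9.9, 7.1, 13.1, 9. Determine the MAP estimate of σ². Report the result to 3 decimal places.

Sum of squared deviations about the known mean: SS = (9.9−8)² + (7.1−8)² + (13.1−8)² + (9−8)² = 31.43.
The Normal likelihood contributes (σ²)^(−n/2) exp(−SS/(2σ²)), so the posterior is Inverse-Gamma(α + n/2, β + SS/2) = Inverse-Gamma(4, 23.815).
The mode of Inverse-Gamma(a, b) is b/(a+1) = 23.815/5 ≈ 4.763.

σ̂²_MAP = 4.763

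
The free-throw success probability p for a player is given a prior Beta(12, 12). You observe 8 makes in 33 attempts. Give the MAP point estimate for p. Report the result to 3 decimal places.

p̂_MAP = 0.345

Prior: Beta(12, 12).
Data: 8 successes in 33 trials. The binomial likelihood contributes p^8(1−p)^25, so the posterior is Beta(12+8, 12+25) = Beta(20, 37).
For Beta(a, b) with a, b > 1 the mode is (a−1)/(a+b−2) = 19/55 ≈ 0.345.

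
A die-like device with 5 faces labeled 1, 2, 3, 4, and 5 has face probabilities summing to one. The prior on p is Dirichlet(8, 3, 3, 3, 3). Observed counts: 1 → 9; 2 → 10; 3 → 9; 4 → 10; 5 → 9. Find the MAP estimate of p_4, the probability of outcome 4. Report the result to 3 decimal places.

MAP estimate: 0.194

The posterior is Dirichlet(αᵢ + nᵢ) = Dirichlet(17, 13, 12, 13, 12).
For a Dirichlet(a₁,…,a_K) with all aᵢ > 1, the mode has j-th component (aⱼ − 1)/(Σaᵢ − K).
Here Σaᵢ = 67 and K = 5, so p_4 = (13 − 1)/(67 − 5) = 12/62 ≈ 0.194.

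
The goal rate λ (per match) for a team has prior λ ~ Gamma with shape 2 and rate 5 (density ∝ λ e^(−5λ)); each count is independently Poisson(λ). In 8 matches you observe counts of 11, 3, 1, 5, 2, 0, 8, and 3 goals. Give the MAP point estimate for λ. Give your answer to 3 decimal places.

Σxᵢ = 11+3+1+5+2+0+8+3 = 33, with n = 8.
Posterior ∝ λe^(−5λ) · λ^33e^(−8λ) = λ^34e^(−13λ), i.e. Gamma(shape=35, rate=13).
The mode of a Gamma(a, b) with a ≥ 1 (shape–rate) is (a−1)/b = 34/13 ≈ 2.615.

λ̂_MAP = 2.615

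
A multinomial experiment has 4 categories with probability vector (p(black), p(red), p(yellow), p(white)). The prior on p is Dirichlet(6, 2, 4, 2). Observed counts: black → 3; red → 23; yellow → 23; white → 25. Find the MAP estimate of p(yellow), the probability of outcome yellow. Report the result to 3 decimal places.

The posterior is Dirichlet(αᵢ + nᵢ) = Dirichlet(9, 25, 27, 27).
For a Dirichlet(a₁,…,a_K) with all aᵢ > 1, the mode has j-th component (aⱼ − 1)/(Σaᵢ − K).
Here Σaᵢ = 88 and K = 4, so p(yellow) = (27 − 1)/(88 − 4) = 26/84 ≈ 0.310.

MAP estimate of p(yellow) = 0.310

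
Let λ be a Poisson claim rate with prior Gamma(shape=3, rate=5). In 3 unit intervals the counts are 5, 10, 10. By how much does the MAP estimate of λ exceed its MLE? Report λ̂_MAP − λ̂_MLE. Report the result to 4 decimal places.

Σxᵢ = 25. Posterior is Gamma(28, 8); MAP = (28−1)/8 = 27/8 ≈ 3.37500.
MLE = x̄ = 25/3 ≈ 8.33333.
Difference = 27/8 − 25/3 = -119/24 ≈ -4.9583.

MAP − MLE = -4.9583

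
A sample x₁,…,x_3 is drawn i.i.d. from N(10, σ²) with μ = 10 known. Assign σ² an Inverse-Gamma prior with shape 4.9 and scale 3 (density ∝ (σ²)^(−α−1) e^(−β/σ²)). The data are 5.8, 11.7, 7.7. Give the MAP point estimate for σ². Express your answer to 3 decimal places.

σ̂²_MAP = 2.150

Sum of squared deviations about the known mean: SS = (5.8−10)² + (11.7−10)² + (7.7−10)² = 25.82.
The Normal likelihood contributes (σ²)^(−n/2) exp(−SS/(2σ²)), so the posterior is Inverse-Gamma(α + n/2, β + SS/2) = Inverse-Gamma(6.4, 15.91).
The mode of Inverse-Gamma(a, b) is b/(a+1) = 15.91/7.4 ≈ 2.150.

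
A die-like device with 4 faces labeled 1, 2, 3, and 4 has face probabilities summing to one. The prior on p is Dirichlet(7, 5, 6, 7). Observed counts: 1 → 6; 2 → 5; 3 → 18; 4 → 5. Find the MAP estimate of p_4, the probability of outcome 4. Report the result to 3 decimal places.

The posterior is Dirichlet(αᵢ + nᵢ) = Dirichlet(13, 10, 24, 12).
For a Dirichlet(a₁,…,a_K) with all aᵢ > 1, the mode has j-th component (aⱼ − 1)/(Σaᵢ − K).
Here Σaᵢ = 59 and K = 4, so p_4 = (12 − 1)/(59 − 4) = 11/55 ≈ 0.200.

MAP estimate: 0.200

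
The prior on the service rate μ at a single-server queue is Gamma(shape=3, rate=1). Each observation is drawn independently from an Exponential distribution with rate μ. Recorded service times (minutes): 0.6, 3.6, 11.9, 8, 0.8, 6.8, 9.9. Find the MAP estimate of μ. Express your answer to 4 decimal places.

μ̂_MAP = 0.2113

The Exponential(rate=μ) likelihood is ∝ μ^n e^(−μΣtᵢ). Here n = 7 and Σtᵢ = 0.6 + 3.6 + 11.9 + 8 + 0.8 + 6.8 + 9.9 = 41.6.
Posterior ∝ μ^2e^(−1μ) · μ^7e^(−41.6μ) = μ^9e^(−42.6μ), i.e. Gamma(10, 42.6).
Mode = (a−1)/b = 9/42.6 ≈ 0.2113.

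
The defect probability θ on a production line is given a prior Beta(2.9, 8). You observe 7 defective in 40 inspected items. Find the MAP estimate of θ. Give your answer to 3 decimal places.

θ̂_MAP = 0.182

Prior: Beta(2.9, 8).
Data: 7 successes in 40 trials. The binomial likelihood contributes θ^7(1−θ)^33, so the posterior is Beta(2.9+7, 8+33) = Beta(9.9, 41).
For Beta(a, b) with a, b > 1 the mode is (a−1)/(a+b−2) = 8.9/48.9 ≈ 0.182.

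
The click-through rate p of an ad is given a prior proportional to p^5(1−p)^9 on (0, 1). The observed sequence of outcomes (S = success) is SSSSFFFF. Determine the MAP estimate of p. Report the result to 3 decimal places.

The prior density ∝ p^5(1−p)^9 is the kernel of Beta(6, 10).
Data: 4 successes in 8 trials (from the sequence). The binomial likelihood contributes p^4(1−p)^4, so the posterior is Beta(6+4, 10+4) = Beta(10, 14).
For Beta(a, b) with a, b > 1 the mode is (a−1)/(a+b−2) = 9/22 ≈ 0.409.

p̂_MAP = 0.409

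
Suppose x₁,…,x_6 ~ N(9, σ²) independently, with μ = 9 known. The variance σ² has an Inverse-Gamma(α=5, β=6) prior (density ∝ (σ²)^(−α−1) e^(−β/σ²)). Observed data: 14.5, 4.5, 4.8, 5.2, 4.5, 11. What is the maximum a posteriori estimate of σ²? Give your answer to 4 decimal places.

Sum of squared deviations about the known mean: SS = (14.5−9)² + (4.5−9)² + (4.8−9)² + (5.2−9)² + (4.5−9)² + (11−9)² = 106.83.
The Normal likelihood contributes (σ²)^(−n/2) exp(−SS/(2σ²)), so the posterior is Inverse-Gamma(α + n/2, β + SS/2) = Inverse-Gamma(8, 59.415).
The mode of Inverse-Gamma(a, b) is b/(a+1) = 59.415/9 ≈ 6.6017.

σ̂²_MAP = 6.6017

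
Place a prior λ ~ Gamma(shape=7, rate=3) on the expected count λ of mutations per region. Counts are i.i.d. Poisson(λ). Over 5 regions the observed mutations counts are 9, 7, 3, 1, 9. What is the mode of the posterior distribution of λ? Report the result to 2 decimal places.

Σxᵢ = 9+7+3+1+9 = 29, with n = 5.
Posterior ∝ λ^6e^(−3λ) · λ^29e^(−5λ) = λ^35e^(−8λ), i.e. Gamma(shape=36, rate=8).
The mode of a Gamma(a, b) with a ≥ 1 (shape–rate) is (a−1)/b = 35/8 ≈ 4.38.

λ̂_MAP = 4.38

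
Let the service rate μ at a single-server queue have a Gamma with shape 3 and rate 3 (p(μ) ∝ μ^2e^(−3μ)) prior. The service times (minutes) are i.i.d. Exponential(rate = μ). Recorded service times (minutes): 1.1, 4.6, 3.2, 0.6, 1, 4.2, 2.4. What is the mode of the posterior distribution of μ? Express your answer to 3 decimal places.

The Exponential(rate=μ) likelihood is ∝ μ^n e^(−μΣtᵢ). Here n = 7 and Σtᵢ = 1.1 + 4.6 + 3.2 + 0.6 + 1 + 4.2 + 2.4 = 17.1.
Posterior ∝ μ^2e^(−3μ) · μ^7e^(−17.1μ) = μ^9e^(−20.1μ), i.e. Gamma(10, 20.1).
Mode = (a−1)/b = 9/20.1 ≈ 0.448.

μ̂_MAP = 0.448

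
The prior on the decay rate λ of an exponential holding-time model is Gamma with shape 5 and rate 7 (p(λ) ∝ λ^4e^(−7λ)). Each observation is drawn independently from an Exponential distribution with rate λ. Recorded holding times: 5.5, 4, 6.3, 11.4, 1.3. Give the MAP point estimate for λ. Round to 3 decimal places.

The Exponential(rate=λ) likelihood is ∝ λ^n e^(−λΣtᵢ). Here n = 5 and Σtᵢ = 5.5 + 4 + 6.3 + 11.4 + 1.3 = 28.5.
Posterior ∝ λ^4e^(−7λ) · λ^5e^(−28.5λ) = λ^9e^(−35.5λ), i.e. Gamma(10, 35.5).
Mode = (a−1)/b = 9/35.5 ≈ 0.254.

λ̂_MAP = 0.254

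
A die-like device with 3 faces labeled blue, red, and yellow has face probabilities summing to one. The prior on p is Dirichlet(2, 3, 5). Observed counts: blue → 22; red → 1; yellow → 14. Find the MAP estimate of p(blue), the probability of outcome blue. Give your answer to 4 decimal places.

MAP estimate of p(blue) = 0.5227

The posterior is Dirichlet(αᵢ + nᵢ) = Dirichlet(24, 4, 19).
For a Dirichlet(a₁,…,a_K) with all aᵢ > 1, the mode has j-th component (aⱼ − 1)/(Σaᵢ − K).
Here Σaᵢ = 47 and K = 3, so p(blue) = (24 − 1)/(47 − 3) = 23/44 ≈ 0.5227.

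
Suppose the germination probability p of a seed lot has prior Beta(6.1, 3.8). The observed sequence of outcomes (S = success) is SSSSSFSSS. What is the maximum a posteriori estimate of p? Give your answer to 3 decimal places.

p̂_MAP = 0.775

Prior: Beta(6.1, 3.8).
Data: 8 successes in 9 trials (from the sequence). The binomial likelihood contributes p^8(1−p)^1, so the posterior is Beta(6.1+8, 3.8+1) = Beta(14.1, 4.8).
For Beta(a, b) with a, b > 1 the mode is (a−1)/(a+b−2) = 13.1/16.9 ≈ 0.775.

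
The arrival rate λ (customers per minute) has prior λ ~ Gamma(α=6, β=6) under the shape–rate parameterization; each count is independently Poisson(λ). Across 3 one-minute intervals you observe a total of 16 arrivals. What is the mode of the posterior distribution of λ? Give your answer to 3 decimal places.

Σxᵢ = 16, n = 3.
Posterior ∝ λ^5e^(−6λ) · λ^16e^(−3λ) = λ^21e^(−9λ), i.e. Gamma(shape=22, rate=9).
The mode of a Gamma(a, b) with a ≥ 1 (shape–rate) is (a−1)/b = 21/9 ≈ 2.333.

λ̂_MAP = 2.333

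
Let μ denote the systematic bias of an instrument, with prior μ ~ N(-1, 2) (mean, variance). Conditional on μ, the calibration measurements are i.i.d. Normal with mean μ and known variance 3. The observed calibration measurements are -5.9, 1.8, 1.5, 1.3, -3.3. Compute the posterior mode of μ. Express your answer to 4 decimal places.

n = 5; x̄ = ((-5.9) + 1.8 + 1.5 + 1.3 + (-3.3))/5 = -4.6/5 = -0.92.
For a Normal prior and Normal likelihood with known variance, the posterior is Normal; its mode equals its mean, the precision-weighted average.
Prior precision 1/σ₀² = 1/2 = 0.5; data precision n/σ² = 5/3.
μ̂ = (0.5·(-1) + (5/3)·(-0.92)) / (0.5 + 5/3) = (-61/30)/(13/6) = -61/65 ≈ -0.9385.

μ̂_MAP = -0.9385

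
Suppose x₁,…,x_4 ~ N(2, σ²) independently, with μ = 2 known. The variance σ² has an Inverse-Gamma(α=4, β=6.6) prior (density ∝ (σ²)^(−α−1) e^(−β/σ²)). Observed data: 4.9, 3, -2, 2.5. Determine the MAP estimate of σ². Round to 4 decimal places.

Sum of squared deviations about the known mean: SS = (4.9−2)² + (3−2)² + (-2−2)² + (2.5−2)² = 25.66.
The Normal likelihood contributes (σ²)^(−n/2) exp(−SS/(2σ²)), so the posterior is Inverse-Gamma(α + n/2, β + SS/2) = Inverse-Gamma(6, 19.43).
The mode of Inverse-Gamma(a, b) is b/(a+1) = 19.43/7 ≈ 2.7757.

σ̂²_MAP = 2.7757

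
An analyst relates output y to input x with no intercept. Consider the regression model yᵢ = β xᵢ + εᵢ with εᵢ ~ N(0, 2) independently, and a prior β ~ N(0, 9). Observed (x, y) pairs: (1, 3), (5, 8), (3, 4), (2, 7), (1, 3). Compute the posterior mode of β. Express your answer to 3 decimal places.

β̂_MAP = 1.790

log p(β | y) = −Σ(yᵢ − βxᵢ)²/(2·2) − β²/(2·9) + const.
Setting the derivative to zero: Σxᵢ(yᵢ − βxᵢ)/2 − β/9 = 0, so β = Σxᵢyᵢ / (Σxᵢ² + σ²/τ²).
Σxᵢyᵢ = 1·3 + 5·8 + 3·4 + 2·7 + 1·3 = 72; Σxᵢ² = 40; σ²/τ² = 2/9.
β̂_MAP = 72 / (40 + 2/9) = 72/(362/9) = 324/181 ≈ 1.790.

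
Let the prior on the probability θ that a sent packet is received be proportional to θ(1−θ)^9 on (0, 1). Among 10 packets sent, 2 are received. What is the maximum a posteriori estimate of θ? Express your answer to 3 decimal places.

θ̂_MAP = 0.150

The prior density ∝ θ(1−θ)^9 is the kernel of Beta(2, 10).
Data: 2 successes in 10 trials. The binomial likelihood contributes θ^2(1−θ)^8, so the posterior is Beta(2+2, 10+8) = Beta(4, 18).
For Beta(a, b) with a, b > 1 the mode is (a−1)/(a+b−2) = 3/20 ≈ 0.150.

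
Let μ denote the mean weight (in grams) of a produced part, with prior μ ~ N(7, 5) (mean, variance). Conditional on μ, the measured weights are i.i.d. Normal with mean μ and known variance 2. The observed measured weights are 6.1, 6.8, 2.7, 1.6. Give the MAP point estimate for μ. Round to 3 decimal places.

n = 4; x̄ = (6.1 + 6.8 + 2.7 + 1.6)/4 = 17.2/4 = 4.3.
For a Normal prior and Normal likelihood with known variance, the posterior is Normal; its mode equals its mean, the precision-weighted average.
Prior precision 1/σ₀² = 1/5 = 0.2; data precision n/σ² = 4/2 = 2.
μ̂ = (0.2·7 + 2·4.3) / (0.2 + 2) = 10/2.2 = 50/11 ≈ 4.545.

μ̂_MAP = 4.545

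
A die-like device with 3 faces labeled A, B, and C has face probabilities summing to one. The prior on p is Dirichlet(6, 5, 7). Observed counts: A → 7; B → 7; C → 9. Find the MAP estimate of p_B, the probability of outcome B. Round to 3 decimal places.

The posterior is Dirichlet(αᵢ + nᵢ) = Dirichlet(13, 12, 16).
For a Dirichlet(a₁,…,a_K) with all aᵢ > 1, the mode has j-th component (aⱼ − 1)/(Σaᵢ − K).
Here Σaᵢ = 41 and K = 3, so p_B = (12 − 1)/(41 − 3) = 11/38 ≈ 0.289.

MAP estimate of p_B = 0.289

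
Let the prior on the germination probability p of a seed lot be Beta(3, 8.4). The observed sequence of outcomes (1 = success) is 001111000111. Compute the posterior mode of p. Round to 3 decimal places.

p̂_MAP = 0.421

Prior: Beta(3, 8.4).
Data: 7 successes in 12 trials (from the sequence). The binomial likelihood contributes p^7(1−p)^5, so the posterior is Beta(3+7, 8.4+5) = Beta(10, 13.4).
For Beta(a, b) with a, b > 1 the mode is (a−1)/(a+b−2) = 9/21.4 ≈ 0.421.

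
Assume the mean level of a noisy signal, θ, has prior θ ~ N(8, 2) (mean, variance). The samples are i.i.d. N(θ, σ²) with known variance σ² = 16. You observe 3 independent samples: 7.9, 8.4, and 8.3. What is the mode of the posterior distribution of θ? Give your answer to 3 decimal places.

n = 3; x̄ = (7.9 + 8.4 + 8.3)/3 = 24.6/3 = 8.2.
For a Normal prior and Normal likelihood with known variance, the posterior is Normal; its mode equals its mean, the precision-weighted average.
Prior precision 1/σ₀² = 1/2 = 0.5; data precision n/σ² = 3/16 = 0.1875.
θ̂ = (0.5·8 + 0.1875·8.2) / (0.5 + 0.1875) = 5.5375/0.6875 = 443/55 ≈ 8.055.

θ̂_MAP = 8.055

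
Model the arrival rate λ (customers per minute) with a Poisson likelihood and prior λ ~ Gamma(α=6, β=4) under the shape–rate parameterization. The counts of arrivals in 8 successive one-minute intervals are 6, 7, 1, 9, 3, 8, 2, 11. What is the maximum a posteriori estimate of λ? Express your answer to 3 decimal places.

Σxᵢ = 6+7+1+9+3+8+2+11 = 47, with n = 8.
Posterior ∝ λ^5e^(−4λ) · λ^47e^(−8λ) = λ^52e^(−12λ), i.e. Gamma(shape=53, rate=12).
The mode of a Gamma(a, b) with a ≥ 1 (shape–rate) is (a−1)/b = 52/12 ≈ 4.333.

λ̂_MAP = 4.333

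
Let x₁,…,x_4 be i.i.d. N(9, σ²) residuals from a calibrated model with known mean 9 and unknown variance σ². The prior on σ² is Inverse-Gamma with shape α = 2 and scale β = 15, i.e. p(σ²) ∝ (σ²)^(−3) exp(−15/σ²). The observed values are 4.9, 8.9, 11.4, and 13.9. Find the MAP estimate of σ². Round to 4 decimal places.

Sum of squared deviations about the known mean: SS = (4.9−9)² + (8.9−9)² + (11.4−9)² + (13.9−9)² = 46.59.
The Normal likelihood contributes (σ²)^(−n/2) exp(−SS/(2σ²)), so the posterior is Inverse-Gamma(α + n/2, β + SS/2) = Inverse-Gamma(4, 38.295).
The mode of Inverse-Gamma(a, b) is b/(a+1) = 38.295/5 ≈ 7.6590.

σ̂²_MAP = 7.6590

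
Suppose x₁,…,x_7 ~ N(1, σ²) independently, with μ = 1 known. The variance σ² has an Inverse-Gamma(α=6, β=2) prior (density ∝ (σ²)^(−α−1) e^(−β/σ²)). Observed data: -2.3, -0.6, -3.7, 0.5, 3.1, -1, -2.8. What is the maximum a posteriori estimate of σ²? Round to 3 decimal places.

σ̂²_MAP = 2.983

Sum of squared deviations about the known mean: SS = (-2.3−1)² + (-0.6−1)² + (-3.7−1)² + (0.5−1)² + (3.1−1)² + (-1−1)² + (-2.8−1)² = 58.64.
The Normal likelihood contributes (σ²)^(−n/2) exp(−SS/(2σ²)), so the posterior is Inverse-Gamma(α + n/2, β + SS/2) = Inverse-Gamma(9.5, 31.32).
The mode of Inverse-Gamma(a, b) is b/(a+1) = 31.32/10.5 ≈ 2.983.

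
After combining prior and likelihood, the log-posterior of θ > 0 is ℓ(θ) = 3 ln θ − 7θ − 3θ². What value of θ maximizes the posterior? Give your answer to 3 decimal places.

ℓ'(θ) = 3/θ − 7 − 6θ. Setting this to zero and multiplying by θ: 6θ² + 7θ − 3 = 0.
θ = (−7 + √(7² + 4·6·3)) / (2·6) = (−7 + √121) / 12 = (−7 + 11)/12 = 1/3.
ℓ''(θ) = −3/θ² − 6 < 0, confirming a maximum.

θ̂_MAP = 0.333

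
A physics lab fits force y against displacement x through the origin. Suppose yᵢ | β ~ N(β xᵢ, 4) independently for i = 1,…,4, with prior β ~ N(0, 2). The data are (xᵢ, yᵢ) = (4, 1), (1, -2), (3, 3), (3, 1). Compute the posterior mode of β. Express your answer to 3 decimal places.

β̂_MAP = 0.378

log p(β | y) = −Σ(yᵢ − βxᵢ)²/(2·4) − β²/(2·2) + const.
Setting the derivative to zero: Σxᵢ(yᵢ − βxᵢ)/4 − β/2 = 0, so β = Σxᵢyᵢ / (Σxᵢ² + σ²/τ²).
Σxᵢyᵢ = 4·1 + 1·(-2) + 3·3 + 3·1 = 14; Σxᵢ² = 35; σ²/τ² = 2.
β̂_MAP = 14 / (35 + 2) = 14/37 ≈ 0.378.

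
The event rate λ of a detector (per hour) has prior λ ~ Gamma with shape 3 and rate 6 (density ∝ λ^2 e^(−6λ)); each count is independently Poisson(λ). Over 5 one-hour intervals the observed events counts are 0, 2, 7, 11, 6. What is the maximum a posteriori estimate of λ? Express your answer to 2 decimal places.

λ̂_MAP = 2.55

Σxᵢ = 0+2+7+11+6 = 26, with n = 5.
Posterior ∝ λ^2e^(−6λ) · λ^26e^(−5λ) = λ^28e^(−11λ), i.e. Gamma(shape=29, rate=11).
The mode of a Gamma(a, b) with a ≥ 1 (shape–rate) is (a−1)/b = 28/11 ≈ 2.55.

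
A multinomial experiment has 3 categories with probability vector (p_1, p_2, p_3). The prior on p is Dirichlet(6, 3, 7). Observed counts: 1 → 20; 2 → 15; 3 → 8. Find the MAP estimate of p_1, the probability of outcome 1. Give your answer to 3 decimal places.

The posterior is Dirichlet(αᵢ + nᵢ) = Dirichlet(26, 18, 15).
For a Dirichlet(a₁,…,a_K) with all aᵢ > 1, the mode has j-th component (aⱼ − 1)/(Σaᵢ − K).
Here Σaᵢ = 59 and K = 3, so p_1 = (26 − 1)/(59 − 3) = 25/56 ≈ 0.446.

MAP estimate: 0.446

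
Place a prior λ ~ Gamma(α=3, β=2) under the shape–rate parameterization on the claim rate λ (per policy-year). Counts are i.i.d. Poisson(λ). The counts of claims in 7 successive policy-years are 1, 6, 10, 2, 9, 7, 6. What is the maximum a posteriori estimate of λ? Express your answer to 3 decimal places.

Σxᵢ = 1+6+10+2+9+7+6 = 41, with n = 7.
Posterior ∝ λ^2e^(−2λ) · λ^41e^(−7λ) = λ^43e^(−9λ), i.e. Gamma(shape=44, rate=9).
The mode of a Gamma(a, b) with a ≥ 1 (shape–rate) is (a−1)/b = 43/9 ≈ 4.778.

λ̂_MAP = 4.778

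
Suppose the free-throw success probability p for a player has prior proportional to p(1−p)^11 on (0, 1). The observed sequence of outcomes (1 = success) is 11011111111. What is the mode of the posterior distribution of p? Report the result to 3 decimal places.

The prior density ∝ p(1−p)^11 is the kernel of Beta(2, 12).
Data: 10 successes in 11 trials (from the sequence). The binomial likelihood contributes p^10(1−p)^1, so the posterior is Beta(2+10, 12+1) = Beta(12, 13).
For Beta(a, b) with a, b > 1 the mode is (a−1)/(a+b−2) = 11/23 ≈ 0.478.

p̂_MAP = 0.478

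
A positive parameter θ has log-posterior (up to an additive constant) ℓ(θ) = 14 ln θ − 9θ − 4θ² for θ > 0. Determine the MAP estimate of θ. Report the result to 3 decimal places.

ℓ'(θ) = 14/θ − 9 − 8θ. Setting this to zero and multiplying by θ: 8θ² + 9θ − 14 = 0.
θ = (−9 + √(9² + 4·8·14)) / (2·8) = (−9 + √529) / 16 = (−9 + 23)/16 = 7/8.
ℓ''(θ) = −14/θ² − 8 < 0, confirming a maximum.

θ̂_MAP = 0.875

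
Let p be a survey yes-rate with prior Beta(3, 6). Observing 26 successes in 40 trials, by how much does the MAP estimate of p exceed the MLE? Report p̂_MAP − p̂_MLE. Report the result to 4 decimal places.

Posterior is Beta(29, 20); MAP = (29−1)/(49−2) = 28/47 ≈ 0.59574.
MLE ignores the prior: p̂_MLE = k/n = 26/40 ≈ 0.65000.
Difference = 28/47 − 26/40 = -51/940 ≈ -0.0543.

MAP − MLE = -0.0543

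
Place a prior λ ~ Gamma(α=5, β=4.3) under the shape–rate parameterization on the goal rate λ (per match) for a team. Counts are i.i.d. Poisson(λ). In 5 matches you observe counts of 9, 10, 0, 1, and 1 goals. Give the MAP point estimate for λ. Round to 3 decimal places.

Σxᵢ = 9+10+0+1+1 = 21, with n = 5.
Posterior ∝ λ^4e^(−4.3λ) · λ^21e^(−5λ) = λ^25e^(−9.3λ), i.e. Gamma(shape=26, rate=9.3).
The mode of a Gamma(a, b) with a ≥ 1 (shape–rate) is (a−1)/b = 25/9.3 ≈ 2.688.

λ̂_MAP = 2.688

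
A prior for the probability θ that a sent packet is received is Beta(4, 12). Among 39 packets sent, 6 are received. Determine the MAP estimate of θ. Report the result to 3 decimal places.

Prior: Beta(4, 12).
Data: 6 successes in 39 trials. The binomial likelihood contributes θ^6(1−θ)^33, so the posterior is Beta(4+6, 12+33) = Beta(10, 45).
For Beta(a, b) with a, b > 1 the mode is (a−1)/(a+b−2) = 9/53 ≈ 0.170.

θ̂_MAP = 0.170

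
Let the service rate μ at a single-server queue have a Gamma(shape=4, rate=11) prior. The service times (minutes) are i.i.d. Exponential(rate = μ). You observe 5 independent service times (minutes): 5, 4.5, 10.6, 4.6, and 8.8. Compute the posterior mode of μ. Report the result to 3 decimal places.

μ̂_MAP = 0.180

The Exponential(rate=μ) likelihood is ∝ μ^n e^(−μΣtᵢ). Here n = 5 and Σtᵢ = 5 + 4.5 + 10.6 + 4.6 + 8.8 = 33.5.
Posterior ∝ μ^3e^(−11μ) · μ^5e^(−33.5μ) = μ^8e^(−44.5μ), i.e. Gamma(9, 44.5).
Mode = (a−1)/b = 8/44.5 ≈ 0.180.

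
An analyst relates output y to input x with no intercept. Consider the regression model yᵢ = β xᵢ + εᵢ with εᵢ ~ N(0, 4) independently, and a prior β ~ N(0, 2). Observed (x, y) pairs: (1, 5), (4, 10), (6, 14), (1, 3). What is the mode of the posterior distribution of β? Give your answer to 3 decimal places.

β̂_MAP = 2.357

log p(β | y) = −Σ(yᵢ − βxᵢ)²/(2·4) − β²/(2·2) + const.
Setting the derivative to zero: Σxᵢ(yᵢ − βxᵢ)/4 − β/2 = 0, so β = Σxᵢyᵢ / (Σxᵢ² + σ²/τ²).
Σxᵢyᵢ = 1·5 + 4·10 + 6·14 + 1·3 = 132; Σxᵢ² = 54; σ²/τ² = 2.
β̂_MAP = 132 / (54 + 2) = 132/56 ≈ 2.357.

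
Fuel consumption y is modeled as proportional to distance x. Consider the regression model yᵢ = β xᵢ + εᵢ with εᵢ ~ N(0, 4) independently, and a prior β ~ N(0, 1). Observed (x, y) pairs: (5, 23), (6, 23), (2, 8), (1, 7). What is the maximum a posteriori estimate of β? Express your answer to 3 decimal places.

log p(β | y) = −Σ(yᵢ − βxᵢ)²/(2·4) − β²/(2·1) + const.
Setting the derivative to zero: Σxᵢ(yᵢ − βxᵢ)/4 − β/1 = 0, so β = Σxᵢyᵢ / (Σxᵢ² + σ²/τ²).
Σxᵢyᵢ = 5·23 + 6·23 + 2·8 + 1·7 = 276; Σxᵢ² = 66; σ²/τ² = 4.
β̂_MAP = 276 / (66 + 4) = 276/70 ≈ 3.943.

β̂_MAP = 3.943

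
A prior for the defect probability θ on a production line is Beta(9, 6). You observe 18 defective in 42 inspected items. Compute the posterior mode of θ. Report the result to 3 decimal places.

θ̂_MAP = 0.473

Prior: Beta(9, 6).
Data: 18 successes in 42 trials. The binomial likelihood contributes θ^18(1−θ)^24, so the posterior is Beta(9+18, 6+24) = Beta(27, 30).
For Beta(a, b) with a, b > 1 the mode is (a−1)/(a+b−2) = 26/55 ≈ 0.473.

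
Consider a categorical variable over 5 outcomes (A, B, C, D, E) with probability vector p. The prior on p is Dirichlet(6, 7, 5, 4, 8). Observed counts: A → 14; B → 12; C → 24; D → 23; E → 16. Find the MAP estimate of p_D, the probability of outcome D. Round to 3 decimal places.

The posterior is Dirichlet(αᵢ + nᵢ) = Dirichlet(20, 19, 29, 27, 24).
For a Dirichlet(a₁,…,a_K) with all aᵢ > 1, the mode has j-th component (aⱼ − 1)/(Σaᵢ − K).
Here Σaᵢ = 119 and K = 5, so p_D = (27 − 1)/(119 − 5) = 26/114 ≈ 0.228.

MAP estimate of p_D = 0.228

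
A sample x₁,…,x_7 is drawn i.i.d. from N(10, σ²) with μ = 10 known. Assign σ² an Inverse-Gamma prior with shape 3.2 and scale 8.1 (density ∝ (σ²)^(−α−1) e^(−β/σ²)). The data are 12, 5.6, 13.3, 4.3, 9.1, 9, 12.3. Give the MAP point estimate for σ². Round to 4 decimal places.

σ̂²_MAP = 5.8468

Sum of squared deviations about the known mean: SS = (12−10)² + (5.6−10)² + (13.3−10)² + (4.3−10)² + (9.1−10)² + (9−10)² + (12.3−10)² = 73.84.
The Normal likelihood contributes (σ²)^(−n/2) exp(−SS/(2σ²)), so the posterior is Inverse-Gamma(α + n/2, β + SS/2) = Inverse-Gamma(6.7, 45.02).
The mode of Inverse-Gamma(a, b) is b/(a+1) = 45.02/7.7 ≈ 5.8468.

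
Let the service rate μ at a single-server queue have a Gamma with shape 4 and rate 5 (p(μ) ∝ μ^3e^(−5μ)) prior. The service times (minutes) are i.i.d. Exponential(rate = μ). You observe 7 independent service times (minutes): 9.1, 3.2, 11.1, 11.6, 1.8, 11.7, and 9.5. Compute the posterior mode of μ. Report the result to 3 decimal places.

μ̂_MAP = 0.159

The Exponential(rate=μ) likelihood is ∝ μ^n e^(−μΣtᵢ). Here n = 7 and Σtᵢ = 9.1 + 3.2 + 11.1 + 11.6 + 1.8 + 11.7 + 9.5 = 58.
Posterior ∝ μ^3e^(−5μ) · μ^7e^(−58μ) = μ^10e^(−63μ), i.e. Gamma(11, 63).
Mode = (a−1)/b = 10/63 ≈ 0.159.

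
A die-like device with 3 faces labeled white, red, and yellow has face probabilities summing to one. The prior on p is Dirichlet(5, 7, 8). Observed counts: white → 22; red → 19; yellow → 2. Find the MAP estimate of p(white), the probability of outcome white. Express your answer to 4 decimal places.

MAP estimate of p(white) = 0.4333

The posterior is Dirichlet(αᵢ + nᵢ) = Dirichlet(27, 26, 10).
For a Dirichlet(a₁,…,a_K) with all aᵢ > 1, the mode has j-th component (aⱼ − 1)/(Σaᵢ − K).
Here Σaᵢ = 63 and K = 3, so p(white) = (27 − 1)/(63 − 3) = 26/60 ≈ 0.4333.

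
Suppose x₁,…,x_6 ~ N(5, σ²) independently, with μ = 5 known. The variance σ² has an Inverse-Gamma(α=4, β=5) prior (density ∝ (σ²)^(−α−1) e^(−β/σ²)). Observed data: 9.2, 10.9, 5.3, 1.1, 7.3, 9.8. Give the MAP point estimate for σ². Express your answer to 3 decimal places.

σ̂²_MAP = 6.630

Sum of squared deviations about the known mean: SS = (9.2−5)² + (10.9−5)² + (5.3−5)² + (1.1−5)² + (7.3−5)² + (9.8−5)² = 96.08.
The Normal likelihood contributes (σ²)^(−n/2) exp(−SS/(2σ²)), so the posterior is Inverse-Gamma(α + n/2, β + SS/2) = Inverse-Gamma(7, 53.04).
The mode of Inverse-Gamma(a, b) is b/(a+1) = 53.04/8 ≈ 6.630.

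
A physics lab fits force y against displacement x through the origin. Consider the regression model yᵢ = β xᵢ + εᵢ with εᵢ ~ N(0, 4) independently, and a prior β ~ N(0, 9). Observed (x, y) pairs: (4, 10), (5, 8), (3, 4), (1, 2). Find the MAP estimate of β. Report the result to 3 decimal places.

β̂_MAP = 1.827

log p(β | y) = −Σ(yᵢ − βxᵢ)²/(2·4) − β²/(2·9) + const.
Setting the derivative to zero: Σxᵢ(yᵢ − βxᵢ)/4 − β/9 = 0, so β = Σxᵢyᵢ / (Σxᵢ² + σ²/τ²).
Σxᵢyᵢ = 4·10 + 5·8 + 3·4 + 1·2 = 94; Σxᵢ² = 51; σ²/τ² = 4/9.
β̂_MAP = 94 / (51 + 4/9) = 94/(463/9) = 846/463 ≈ 1.827.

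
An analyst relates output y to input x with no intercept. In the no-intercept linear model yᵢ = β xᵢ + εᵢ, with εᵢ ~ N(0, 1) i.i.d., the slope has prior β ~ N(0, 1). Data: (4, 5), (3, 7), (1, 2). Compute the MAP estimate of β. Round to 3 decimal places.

log p(β | y) = −Σ(yᵢ − βxᵢ)²/(2·1) − β²/(2·1) + const.
Setting the derivative to zero: Σxᵢ(yᵢ − βxᵢ)/1 − β/1 = 0, so β = Σxᵢyᵢ / (Σxᵢ² + σ²/τ²).
Σxᵢyᵢ = 4·5 + 3·7 + 1·2 = 43; Σxᵢ² = 26; σ²/τ² = 1.
β̂_MAP = 43 / (26 + 1) = 43/27 ≈ 1.593.

β̂_MAP = 1.593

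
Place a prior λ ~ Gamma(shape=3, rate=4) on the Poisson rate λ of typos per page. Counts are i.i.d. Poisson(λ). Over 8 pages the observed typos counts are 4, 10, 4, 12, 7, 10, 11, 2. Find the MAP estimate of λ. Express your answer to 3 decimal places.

λ̂_MAP = 5.167

Σxᵢ = 4+10+4+12+7+10+11+2 = 60, with n = 8.
Posterior ∝ λ^2e^(−4λ) · λ^60e^(−8λ) = λ^62e^(−12λ), i.e. Gamma(shape=63, rate=12).
The mode of a Gamma(a, b) with a ≥ 1 (shape–rate) is (a−1)/b = 62/12 ≈ 5.167.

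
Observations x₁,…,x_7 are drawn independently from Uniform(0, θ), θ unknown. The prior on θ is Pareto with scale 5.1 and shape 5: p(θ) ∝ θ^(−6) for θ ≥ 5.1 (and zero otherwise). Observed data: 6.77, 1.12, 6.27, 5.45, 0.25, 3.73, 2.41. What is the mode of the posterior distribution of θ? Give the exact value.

θ̂_MAP = 6.77

The Uniform(0, θ) likelihood is θ^(−n) for θ ≥ max(xᵢ), zero otherwise. Here max(xᵢ) = 6.77.
Posterior ∝ θ^(−6) · θ^(−7) = θ^(−13) on θ ≥ max(5.1, 6.77) = 6.77.
This density is strictly decreasing in θ, so the posterior mode lies at the lower boundary of the support.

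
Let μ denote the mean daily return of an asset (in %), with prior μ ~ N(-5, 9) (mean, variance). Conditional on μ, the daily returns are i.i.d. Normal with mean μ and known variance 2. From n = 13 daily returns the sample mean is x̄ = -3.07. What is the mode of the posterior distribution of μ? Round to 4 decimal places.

n = 13, x̄ = -3.07.
For a Normal prior and Normal likelihood with known variance, the posterior is Normal; its mode equals its mean, the precision-weighted average.
Prior precision 1/σ₀² = 1/9; data precision n/σ² = 13/2 = 6.5.
μ̂ = ((1/9)·(-5) + 6.5·(-3.07)) / (1/9 + 6.5) = (-36919/1800)/(119/18) = -36919/11900 ≈ -3.1024.

μ̂_MAP = -3.1024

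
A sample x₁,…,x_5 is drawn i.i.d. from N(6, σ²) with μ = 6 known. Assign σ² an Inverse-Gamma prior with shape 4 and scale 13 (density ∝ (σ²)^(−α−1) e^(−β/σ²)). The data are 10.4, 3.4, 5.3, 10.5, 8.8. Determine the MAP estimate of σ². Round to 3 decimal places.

Sum of squared deviations about the known mean: SS = (10.4−6)² + (3.4−6)² + (5.3−6)² + (10.5−6)² + (8.8−6)² = 54.7.
The Normal likelihood contributes (σ²)^(−n/2) exp(−SS/(2σ²)), so the posterior is Inverse-Gamma(α + n/2, β + SS/2) = Inverse-Gamma(6.5, 40.35).
The mode of Inverse-Gamma(a, b) is b/(a+1) = 40.35/7.5 ≈ 5.380.

σ̂²_MAP = 5.380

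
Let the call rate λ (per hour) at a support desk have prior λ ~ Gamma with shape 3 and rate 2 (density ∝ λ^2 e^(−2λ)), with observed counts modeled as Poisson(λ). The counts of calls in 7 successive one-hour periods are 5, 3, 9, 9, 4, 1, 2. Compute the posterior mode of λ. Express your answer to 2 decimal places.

Σxᵢ = 5+3+9+9+4+1+2 = 33, with n = 7.
Posterior ∝ λ^2e^(−2λ) · λ^33e^(−7λ) = λ^35e^(−9λ), i.e. Gamma(shape=36, rate=9).
The mode of a Gamma(a, b) with a ≥ 1 (shape–rate) is (a−1)/b = 35/9 ≈ 3.89.

λ̂_MAP = 3.89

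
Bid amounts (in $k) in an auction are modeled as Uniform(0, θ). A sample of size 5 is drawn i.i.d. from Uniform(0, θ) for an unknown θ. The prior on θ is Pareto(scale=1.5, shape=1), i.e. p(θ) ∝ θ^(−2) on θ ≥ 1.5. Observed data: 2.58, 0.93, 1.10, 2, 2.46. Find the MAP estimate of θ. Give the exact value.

θ̂_MAP = 2.58

The Uniform(0, θ) likelihood is θ^(−n) for θ ≥ max(xᵢ), zero otherwise. Here max(xᵢ) = 2.58.
Posterior ∝ θ^(−2) · θ^(−5) = θ^(−7) on θ ≥ max(1.5, 2.58) = 2.58.
This density is strictly decreasing in θ, so the posterior mode lies at the lower boundary of the support.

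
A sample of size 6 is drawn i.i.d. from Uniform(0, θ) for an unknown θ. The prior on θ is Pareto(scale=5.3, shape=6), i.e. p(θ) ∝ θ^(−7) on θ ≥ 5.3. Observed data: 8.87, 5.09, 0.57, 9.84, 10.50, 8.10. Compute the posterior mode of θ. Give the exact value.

The Uniform(0, θ) likelihood is θ^(−n) for θ ≥ max(xᵢ), zero otherwise. Here max(xᵢ) = 10.50.
Posterior ∝ θ^(−7) · θ^(−6) = θ^(−13) on θ ≥ max(5.3, 10.50) = 10.50.
This density is strictly decreasing in θ, so the posterior mode lies at the lower boundary of the support.

θ̂_MAP = 10.50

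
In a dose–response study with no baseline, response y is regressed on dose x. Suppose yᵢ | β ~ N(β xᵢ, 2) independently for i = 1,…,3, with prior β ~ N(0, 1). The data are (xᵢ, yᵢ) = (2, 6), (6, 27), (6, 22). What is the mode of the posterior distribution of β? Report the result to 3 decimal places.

β̂_MAP = 3.923

log p(β | y) = −Σ(yᵢ − βxᵢ)²/(2·2) − β²/(2·1) + const.
Setting the derivative to zero: Σxᵢ(yᵢ − βxᵢ)/2 − β/1 = 0, so β = Σxᵢyᵢ / (Σxᵢ² + σ²/τ²).
Σxᵢyᵢ = 2·6 + 6·27 + 6·22 = 306; Σxᵢ² = 76; σ²/τ² = 2.
β̂_MAP = 306 / (76 + 2) = 306/78 ≈ 3.923.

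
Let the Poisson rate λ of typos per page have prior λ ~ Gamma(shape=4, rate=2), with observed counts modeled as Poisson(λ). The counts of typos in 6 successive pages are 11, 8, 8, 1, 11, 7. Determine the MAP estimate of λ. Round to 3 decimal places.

Σxᵢ = 11+8+8+1+11+7 = 46, with n = 6.
Posterior ∝ λ^3e^(−2λ) · λ^46e^(−6λ) = λ^49e^(−8λ), i.e. Gamma(shape=50, rate=8).
The mode of a Gamma(a, b) with a ≥ 1 (shape–rate) is (a−1)/b = 49/8 ≈ 6.125.

λ̂_MAP = 6.125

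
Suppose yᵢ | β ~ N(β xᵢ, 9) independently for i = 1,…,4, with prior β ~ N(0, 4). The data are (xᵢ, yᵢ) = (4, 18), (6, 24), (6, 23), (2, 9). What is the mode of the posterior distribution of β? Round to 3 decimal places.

β̂_MAP = 3.947

log p(β | y) = −Σ(yᵢ − βxᵢ)²/(2·9) − β²/(2·4) + const.
Setting the derivative to zero: Σxᵢ(yᵢ − βxᵢ)/9 − β/4 = 0, so β = Σxᵢyᵢ / (Σxᵢ² + σ²/τ²).
Σxᵢyᵢ = 4·18 + 6·24 + 6·23 + 2·9 = 372; Σxᵢ² = 92; σ²/τ² = 2.25.
β̂_MAP = 372 / (92 + 2.25) = 372/94.25 ≈ 3.947.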